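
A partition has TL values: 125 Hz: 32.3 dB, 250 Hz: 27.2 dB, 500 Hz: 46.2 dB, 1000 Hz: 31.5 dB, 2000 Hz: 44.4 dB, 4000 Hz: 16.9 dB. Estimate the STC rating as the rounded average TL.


Given TL values at each frequency:
  125 Hz: 32.3 dB
  250 Hz: 27.2 dB
  500 Hz: 46.2 dB
  1000 Hz: 31.5 dB
  2000 Hz: 44.4 dB
  4000 Hz: 16.9 dB
Formula: STC ~ round(average of TL values)
Sum = 32.3 + 27.2 + 46.2 + 31.5 + 44.4 + 16.9 = 198.5
Average = 198.5 / 6 = 33.08
Rounded: 33

33


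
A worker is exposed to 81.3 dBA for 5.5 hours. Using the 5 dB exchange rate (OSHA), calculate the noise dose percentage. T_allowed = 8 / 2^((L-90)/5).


Given values:
  L = 81.3 dBA, T = 5.5 hours
Formula: T_allowed = 8 / 2^((L - 90) / 5)
Compute exponent: (81.3 - 90) / 5 = -1.74
Compute 2^(-1.74) = 0.29937
T_allowed = 8 / 0.29937 = 26.722785 hours
Dose = (T / T_allowed) * 100
Dose = (5.5 / 26.722785) * 100 = 20.58

20.58 %


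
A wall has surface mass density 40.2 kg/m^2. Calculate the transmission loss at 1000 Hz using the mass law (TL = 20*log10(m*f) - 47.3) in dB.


Given values:
  m = 40.2 kg/m^2, f = 1000 Hz
Formula: TL = 20 * log10(m * f) - 47.3
Compute m * f = 40.2 * 1000 = 40200.0
Compute log10(40200.0) = 4.604226
Compute 20 * 4.604226 = 92.0845
TL = 92.0845 - 47.3 = 44.78

44.78 dB


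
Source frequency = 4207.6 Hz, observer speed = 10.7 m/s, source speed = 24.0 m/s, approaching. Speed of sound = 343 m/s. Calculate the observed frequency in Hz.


Given values:
  f_s = 4207.6 Hz, v_o = 10.7 m/s, v_s = 24.0 m/s
  Direction: approaching
Formula: f_o = f_s * (c + v_o) / (c - v_s)
Numerator: c + v_o = 343 + 10.7 = 353.7
Denominator: c - v_s = 343 - 24.0 = 319.0
f_o = 4207.6 * 353.7 / 319.0 = 4665.29

4665.29 Hz


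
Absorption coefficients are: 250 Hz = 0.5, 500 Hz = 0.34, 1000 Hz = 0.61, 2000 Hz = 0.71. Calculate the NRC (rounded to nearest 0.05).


Given values:
  a_250 = 0.5, a_500 = 0.34
  a_1000 = 0.61, a_2000 = 0.71
Formula: NRC = (a250 + a500 + a1000 + a2000) / 4
Sum = 0.5 + 0.34 + 0.61 + 0.71 = 2.16
NRC = 2.16 / 4 = 0.54
Rounded to nearest 0.05: 0.55

0.55


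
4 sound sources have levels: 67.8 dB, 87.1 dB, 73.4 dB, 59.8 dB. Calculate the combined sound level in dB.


Formula: L_total = 10 * log10( sum(10^(Li/10)) )
  Source 1: 10^(67.8/10) = 6025595.8607
  Source 2: 10^(87.1/10) = 512861383.9914
  Source 3: 10^(73.4/10) = 21877616.2395
  Source 4: 10^(59.8/10) = 954992.586
Sum of linear values = 541719588.6776
L_total = 10 * log10(541719588.6776) = 87.34

87.34 dB


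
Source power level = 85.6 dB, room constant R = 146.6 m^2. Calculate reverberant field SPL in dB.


Given values:
  Lw = 85.6 dB, R = 146.6 m^2
Formula: SPL = Lw + 10 * log10(4 / R)
Compute 4 / R = 4 / 146.6 = 0.027285
Compute 10 * log10(0.027285) = -15.6408
SPL = 85.6 + (-15.6408) = 69.96

69.96 dB


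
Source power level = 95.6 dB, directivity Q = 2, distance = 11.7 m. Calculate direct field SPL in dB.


Given values:
  Lw = 95.6 dB, Q = 2, r = 11.7 m
Formula: SPL = Lw + 10 * log10(Q / (4 * pi * r^2))
Compute 4 * pi * r^2 = 4 * pi * 11.7^2 = 1720.2105
Compute Q / denom = 2 / 1720.2105 = 0.00116265
Compute 10 * log10(0.00116265) = -29.3455
SPL = 95.6 + (-29.3455) = 66.25

66.25 dB


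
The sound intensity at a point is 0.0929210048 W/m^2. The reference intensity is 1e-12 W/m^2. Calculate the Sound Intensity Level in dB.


Given values:
  I = 0.0929210048 W/m^2
  I_ref = 1e-12 W/m^2
Formula: SIL = 10 * log10(I / I_ref)
Compute ratio: I / I_ref = 92921004800
Compute log10: log10(92921004800) = 10.968114
Multiply: SIL = 10 * 10.968114 = 109.68

109.68 dB


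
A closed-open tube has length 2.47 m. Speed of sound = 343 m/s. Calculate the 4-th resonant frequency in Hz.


Given values:
  Tube type: closed-open, L = 2.47 m, c = 343 m/s, n = 4
Formula: f_n = (2n - 1) * c / (4 * L)
Compute 2n - 1 = 2*4 - 1 = 7
Compute 4 * L = 4 * 2.47 = 9.88
f = 7 * 343 / 9.88
f = 243.02

243.02 Hz


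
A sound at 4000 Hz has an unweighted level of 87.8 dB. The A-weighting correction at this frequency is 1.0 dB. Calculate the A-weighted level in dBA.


Given values:
  SPL = 87.8 dB
  A-weighting at 4000 Hz = 1.0 dB
Formula: L_A = SPL + A_weight
L_A = 87.8 + (1.0)
L_A = 88.8

88.8 dBA


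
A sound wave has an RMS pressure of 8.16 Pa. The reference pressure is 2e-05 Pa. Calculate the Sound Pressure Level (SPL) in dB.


Given values:
  p = 8.16 Pa
  p_ref = 2e-05 Pa
Formula: SPL = 20 * log10(p / p_ref)
Compute ratio: p / p_ref = 8.16 / 2e-05 = 408000
Compute log10: log10(408000) = 5.61066
Multiply: SPL = 20 * 5.61066 = 112.21

112.21 dB


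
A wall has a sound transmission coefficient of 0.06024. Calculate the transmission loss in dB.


Given values:
  tau = 0.06024
Formula: TL = 10 * log10(1 / tau)
Compute 1 / tau = 1 / 0.06024 = 16.6003
Compute log10(16.6003) = 1.220116
TL = 10 * 1.220116 = 12.2

12.2 dB


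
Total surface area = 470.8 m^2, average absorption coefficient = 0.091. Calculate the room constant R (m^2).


Given values:
  S = 470.8 m^2, alpha = 0.091
Formula: R = S * alpha / (1 - alpha)
Numerator: 470.8 * 0.091 = 42.8428
Denominator: 1 - 0.091 = 0.909
R = 42.8428 / 0.909 = 47.13

47.13 m^2


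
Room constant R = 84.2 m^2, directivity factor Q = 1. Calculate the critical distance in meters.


Given values:
  R = 84.2 m^2, Q = 1
Formula: d_c = 0.141 * sqrt(Q * R)
Compute Q * R = 1 * 84.2 = 84.2
Compute sqrt(84.2) = 9.1761
d_c = 0.141 * 9.1761 = 1.294

1.294 m


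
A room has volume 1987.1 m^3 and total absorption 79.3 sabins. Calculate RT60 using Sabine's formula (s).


Given values:
  V = 1987.1 m^3
  A = 79.3 sabins
Formula: RT60 = 0.161 * V / A
Numerator: 0.161 * 1987.1 = 319.9231
RT60 = 319.9231 / 79.3 = 4.034

4.034 s


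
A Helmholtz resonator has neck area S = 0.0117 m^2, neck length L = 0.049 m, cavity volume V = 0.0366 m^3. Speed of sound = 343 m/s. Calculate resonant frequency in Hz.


Given values:
  S = 0.0117 m^2, L = 0.049 m, V = 0.0366 m^3, c = 343 m/s
Formula: f = (c / (2*pi)) * sqrt(S / (V * L))
Compute V * L = 0.0366 * 0.049 = 0.0017934
Compute S / (V * L) = 0.0117 / 0.0017934 = 6.5239
Compute sqrt(6.5239) = 2.554193
Compute c / (2*pi) = 343 / 6.283185 = 54.590148
f = 54.590148 * 2.554193 = 139.43

139.43 Hz


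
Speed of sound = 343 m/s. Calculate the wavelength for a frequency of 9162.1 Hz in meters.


Given values:
  c = 343 m/s, f = 9162.1 Hz
Formula: lambda = c / f
lambda = 343 / 9162.1
lambda = 0.0374

0.0374 m


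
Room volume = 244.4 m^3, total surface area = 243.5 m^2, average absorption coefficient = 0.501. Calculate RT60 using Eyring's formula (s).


Given values:
  V = 244.4 m^3, S = 243.5 m^2, alpha = 0.501
Formula: RT60 = 0.161 * V / (-S * ln(1 - alpha))
Compute ln(1 - 0.501) = ln(0.499) = -0.695149
Denominator: -243.5 * -0.695149 = 169.2688
Numerator: 0.161 * 244.4 = 39.3484
RT60 = 39.3484 / 169.2688 = 0.232

0.232 s


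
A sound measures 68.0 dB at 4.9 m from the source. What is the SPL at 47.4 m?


Given values:
  SPL1 = 68.0 dB, r1 = 4.9 m, r2 = 47.4 m
Formula: SPL2 = SPL1 - 20 * log10(r2 / r1)
Compute ratio: r2 / r1 = 47.4 / 4.9 = 9.6735
Compute log10: log10(9.6735) = 0.985584
Compute drop: 20 * 0.985584 = 19.7117
SPL2 = 68.0 - 19.7117 = 48.29

48.29 dB


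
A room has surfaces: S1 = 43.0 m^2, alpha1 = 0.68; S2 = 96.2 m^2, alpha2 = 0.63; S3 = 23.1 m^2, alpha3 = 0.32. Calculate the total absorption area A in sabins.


Given surfaces:
  Surface 1: 43.0 * 0.68 = 29.24
  Surface 2: 96.2 * 0.63 = 60.606
  Surface 3: 23.1 * 0.32 = 7.392
Formula: A = sum(Si * alpha_i)
A = 29.24 + 60.606 + 7.392
A = 97.24

97.24 sabins


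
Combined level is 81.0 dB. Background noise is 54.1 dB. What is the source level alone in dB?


Given values:
  L_total = 81.0 dB, L_bg = 54.1 dB
Formula: L_source = 10 * log10(10^(L_total/10) - 10^(L_bg/10))
Convert to linear:
  10^(81.0/10) = 125892541.1794
  10^(54.1/10) = 257039.5783
Difference: 125892541.1794 - 257039.5783 = 125635501.6011
L_source = 10 * log10(125635501.6011) = 80.99

80.99 dB


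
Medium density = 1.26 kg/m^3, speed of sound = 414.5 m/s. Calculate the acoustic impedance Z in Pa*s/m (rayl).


Given values:
  rho = 1.26 kg/m^3
  c = 414.5 m/s
Formula: Z = rho * c
Z = 1.26 * 414.5
Z = 522.27

522.27 rayl


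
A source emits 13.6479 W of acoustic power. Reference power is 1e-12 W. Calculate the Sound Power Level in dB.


Given values:
  W = 13.6479 W
  W_ref = 1e-12 W
Formula: SWL = 10 * log10(W / W_ref)
Compute ratio: W / W_ref = 13647900000000
Compute log10: log10(13647900000000) = 13.135066
Multiply: SWL = 10 * 13.135066 = 131.35

131.35 dB


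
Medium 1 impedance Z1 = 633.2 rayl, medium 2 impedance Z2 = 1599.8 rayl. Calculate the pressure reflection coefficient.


Given values:
  Z1 = 633.2 rayl, Z2 = 1599.8 rayl
Formula: R = (Z2 - Z1) / (Z2 + Z1)
Numerator: Z2 - Z1 = 1599.8 - 633.2 = 966.6
Denominator: Z2 + Z1 = 1599.8 + 633.2 = 2233.0
R = 966.6 / 2233.0 = 0.4329

0.4329


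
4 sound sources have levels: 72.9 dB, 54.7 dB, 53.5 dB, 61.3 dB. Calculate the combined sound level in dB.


Formula: L_total = 10 * log10( sum(10^(Li/10)) )
  Source 1: 10^(72.9/10) = 19498445.9976
  Source 2: 10^(54.7/10) = 295120.9227
  Source 3: 10^(53.5/10) = 223872.1139
  Source 4: 10^(61.3/10) = 1348962.8826
Sum of linear values = 21366401.9168
L_total = 10 * log10(21366401.9168) = 73.3

73.3 dB


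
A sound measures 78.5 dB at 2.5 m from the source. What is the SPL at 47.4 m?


Given values:
  SPL1 = 78.5 dB, r1 = 2.5 m, r2 = 47.4 m
Formula: SPL2 = SPL1 - 20 * log10(r2 / r1)
Compute ratio: r2 / r1 = 47.4 / 2.5 = 18.96
Compute log10: log10(18.96) = 1.277838
Compute drop: 20 * 1.277838 = 25.5568
SPL2 = 78.5 - 25.5568 = 52.94

52.94 dB


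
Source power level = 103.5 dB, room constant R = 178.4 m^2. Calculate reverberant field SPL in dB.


Given values:
  Lw = 103.5 dB, R = 178.4 m^2
Formula: SPL = Lw + 10 * log10(4 / R)
Compute 4 / R = 4 / 178.4 = 0.022422
Compute 10 * log10(0.022422) = -16.4933
SPL = 103.5 + (-16.4933) = 87.01

87.01 dB


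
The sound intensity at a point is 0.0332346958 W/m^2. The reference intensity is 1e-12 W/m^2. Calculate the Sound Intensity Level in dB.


Given values:
  I = 0.0332346958 W/m^2
  I_ref = 1e-12 W/m^2
Formula: SIL = 10 * log10(I / I_ref)
Compute ratio: I / I_ref = 33234695800
Compute log10: log10(33234695800) = 10.521592
Multiply: SIL = 10 * 10.521592 = 105.22

105.22 dB


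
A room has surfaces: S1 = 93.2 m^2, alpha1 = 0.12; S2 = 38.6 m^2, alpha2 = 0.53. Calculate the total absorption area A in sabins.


Given surfaces:
  Surface 1: 93.2 * 0.12 = 11.184
  Surface 2: 38.6 * 0.53 = 20.458
Formula: A = sum(Si * alpha_i)
A = 11.184 + 20.458
A = 31.64

31.64 sabins


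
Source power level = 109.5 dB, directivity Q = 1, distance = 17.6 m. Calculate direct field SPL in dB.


Given values:
  Lw = 109.5 dB, Q = 1, r = 17.6 m
Formula: SPL = Lw + 10 * log10(Q / (4 * pi * r^2))
Compute 4 * pi * r^2 = 4 * pi * 17.6^2 = 3892.559
Compute Q / denom = 1 / 3892.559 = 0.0002569
Compute 10 * log10(0.0002569) = -35.9024
SPL = 109.5 + (-35.9024) = 73.6

73.6 dB


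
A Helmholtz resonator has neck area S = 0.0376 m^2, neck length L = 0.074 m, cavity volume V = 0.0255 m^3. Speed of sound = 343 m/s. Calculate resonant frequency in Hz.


Given values:
  S = 0.0376 m^2, L = 0.074 m, V = 0.0255 m^3, c = 343 m/s
Formula: f = (c / (2*pi)) * sqrt(S / (V * L))
Compute V * L = 0.0255 * 0.074 = 0.001887
Compute S / (V * L) = 0.0376 / 0.001887 = 19.9258
Compute sqrt(19.9258) = 4.463832
Compute c / (2*pi) = 343 / 6.283185 = 54.590148
f = 54.590148 * 4.463832 = 243.68

243.68 Hz


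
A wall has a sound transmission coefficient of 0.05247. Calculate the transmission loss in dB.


Given values:
  tau = 0.05247
Formula: TL = 10 * log10(1 / tau)
Compute 1 / tau = 1 / 0.05247 = 19.0585
Compute log10(19.0585) = 1.280089
TL = 10 * 1.280089 = 12.8

12.8 dB


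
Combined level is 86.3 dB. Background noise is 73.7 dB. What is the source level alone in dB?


Given values:
  L_total = 86.3 dB, L_bg = 73.7 dB
Formula: L_source = 10 * log10(10^(L_total/10) - 10^(L_bg/10))
Convert to linear:
  10^(86.3/10) = 426579518.8016
  10^(73.7/10) = 23442288.1532
Difference: 426579518.8016 - 23442288.1532 = 403137230.6484
L_source = 10 * log10(403137230.6484) = 86.05

86.05 dB


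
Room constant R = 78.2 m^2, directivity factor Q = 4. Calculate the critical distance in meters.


Given values:
  R = 78.2 m^2, Q = 4
Formula: d_c = 0.141 * sqrt(Q * R)
Compute Q * R = 4 * 78.2 = 312.8
Compute sqrt(312.8) = 17.6862
d_c = 0.141 * 17.6862 = 2.494

2.494 m


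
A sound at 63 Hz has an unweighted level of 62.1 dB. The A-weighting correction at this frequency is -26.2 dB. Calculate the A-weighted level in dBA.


Given values:
  SPL = 62.1 dB
  A-weighting at 63 Hz = -26.2 dB
Formula: L_A = SPL + A_weight
L_A = 62.1 + (-26.2)
L_A = 35.9

35.9 dBA


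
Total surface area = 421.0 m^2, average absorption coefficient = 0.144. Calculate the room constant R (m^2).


Given values:
  S = 421.0 m^2, alpha = 0.144
Formula: R = S * alpha / (1 - alpha)
Numerator: 421.0 * 0.144 = 60.624
Denominator: 1 - 0.144 = 0.856
R = 60.624 / 0.856 = 70.82

70.82 m^2


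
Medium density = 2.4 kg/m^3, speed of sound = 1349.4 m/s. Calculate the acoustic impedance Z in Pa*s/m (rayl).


Given values:
  rho = 2.4 kg/m^3
  c = 1349.4 m/s
Formula: Z = rho * c
Z = 2.4 * 1349.4
Z = 3238.56

3238.56 rayl


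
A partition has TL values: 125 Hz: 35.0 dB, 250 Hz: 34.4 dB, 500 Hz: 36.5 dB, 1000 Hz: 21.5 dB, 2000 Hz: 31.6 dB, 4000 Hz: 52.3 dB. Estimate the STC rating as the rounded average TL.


Given TL values at each frequency:
  125 Hz: 35.0 dB
  250 Hz: 34.4 dB
  500 Hz: 36.5 dB
  1000 Hz: 21.5 dB
  2000 Hz: 31.6 dB
  4000 Hz: 52.3 dB
Formula: STC ~ round(average of TL values)
Sum = 35.0 + 34.4 + 36.5 + 21.5 + 31.6 + 52.3 = 211.3
Average = 211.3 / 6 = 35.22
Rounded: 35

35


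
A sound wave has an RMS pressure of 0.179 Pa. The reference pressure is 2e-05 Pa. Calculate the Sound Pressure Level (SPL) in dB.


Given values:
  p = 0.179 Pa
  p_ref = 2e-05 Pa
Formula: SPL = 20 * log10(p / p_ref)
Compute ratio: p / p_ref = 0.179 / 2e-05 = 8950
Compute log10: log10(8950) = 3.951823
Multiply: SPL = 20 * 3.951823 = 79.04

79.04 dB


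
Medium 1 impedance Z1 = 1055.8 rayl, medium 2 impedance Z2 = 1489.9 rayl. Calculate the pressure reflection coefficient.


Given values:
  Z1 = 1055.8 rayl, Z2 = 1489.9 rayl
Formula: R = (Z2 - Z1) / (Z2 + Z1)
Numerator: Z2 - Z1 = 1489.9 - 1055.8 = 434.1
Denominator: Z2 + Z1 = 1489.9 + 1055.8 = 2545.7
R = 434.1 / 2545.7 = 0.1705

0.1705


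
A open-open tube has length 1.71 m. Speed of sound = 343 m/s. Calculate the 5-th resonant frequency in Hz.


Given values:
  Tube type: open-open, L = 1.71 m, c = 343 m/s, n = 5
Formula: f_n = n * c / (2 * L)
Compute 2 * L = 2 * 1.71 = 3.42
f = 5 * 343 / 3.42
f = 501.46

501.46 Hz


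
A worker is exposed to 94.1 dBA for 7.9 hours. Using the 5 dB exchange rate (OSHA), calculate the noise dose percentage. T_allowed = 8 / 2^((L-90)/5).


Given values:
  L = 94.1 dBA, T = 7.9 hours
Formula: T_allowed = 8 / 2^((L - 90) / 5)
Compute exponent: (94.1 - 90) / 5 = 0.82
Compute 2^(0.82) = 1.765406
T_allowed = 8 / 1.765406 = 4.531536 hours
Dose = (T / T_allowed) * 100
Dose = (7.9 / 4.531536) * 100 = 174.33

174.33 %


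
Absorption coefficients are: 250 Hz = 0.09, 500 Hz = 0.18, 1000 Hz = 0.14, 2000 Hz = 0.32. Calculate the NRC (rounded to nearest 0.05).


Given values:
  a_250 = 0.09, a_500 = 0.18
  a_1000 = 0.14, a_2000 = 0.32
Formula: NRC = (a250 + a500 + a1000 + a2000) / 4
Sum = 0.09 + 0.18 + 0.14 + 0.32 = 0.73
NRC = 0.73 / 4 = 0.1825
Rounded to nearest 0.05: 0.2

0.2


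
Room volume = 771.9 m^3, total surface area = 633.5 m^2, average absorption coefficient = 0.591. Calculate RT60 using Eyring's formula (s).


Given values:
  V = 771.9 m^3, S = 633.5 m^2, alpha = 0.591
Formula: RT60 = 0.161 * V / (-S * ln(1 - alpha))
Compute ln(1 - 0.591) = ln(0.409) = -0.89404
Denominator: -633.5 * -0.89404 = 566.3743
Numerator: 0.161 * 771.9 = 124.2759
RT60 = 124.2759 / 566.3743 = 0.219

0.219 s


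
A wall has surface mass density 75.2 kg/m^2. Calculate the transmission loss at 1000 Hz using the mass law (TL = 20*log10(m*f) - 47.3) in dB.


Given values:
  m = 75.2 kg/m^2, f = 1000 Hz
Formula: TL = 20 * log10(m * f) - 47.3
Compute m * f = 75.2 * 1000 = 75200.0
Compute log10(75200.0) = 4.876218
Compute 20 * 4.876218 = 97.5244
TL = 97.5244 - 47.3 = 50.22

50.22 dB


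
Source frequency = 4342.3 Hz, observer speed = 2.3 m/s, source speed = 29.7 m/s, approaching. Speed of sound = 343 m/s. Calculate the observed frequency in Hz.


Given values:
  f_s = 4342.3 Hz, v_o = 2.3 m/s, v_s = 29.7 m/s
  Direction: approaching
Formula: f_o = f_s * (c + v_o) / (c - v_s)
Numerator: c + v_o = 343 + 2.3 = 345.3
Denominator: c - v_s = 343 - 29.7 = 313.3
f_o = 4342.3 * 345.3 / 313.3 = 4785.82

4785.82 Hz


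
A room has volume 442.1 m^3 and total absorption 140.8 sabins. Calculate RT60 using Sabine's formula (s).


Given values:
  V = 442.1 m^3
  A = 140.8 sabins
Formula: RT60 = 0.161 * V / A
Numerator: 0.161 * 442.1 = 71.1781
RT60 = 71.1781 / 140.8 = 0.506

0.506 s


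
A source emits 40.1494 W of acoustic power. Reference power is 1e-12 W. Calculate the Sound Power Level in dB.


Given values:
  W = 40.1494 W
  W_ref = 1e-12 W
Formula: SWL = 10 * log10(W / W_ref)
Compute ratio: W / W_ref = 40149400000000
Compute log10: log10(40149400000000) = 13.603679
Multiply: SWL = 10 * 13.603679 = 136.04

136.04 dB


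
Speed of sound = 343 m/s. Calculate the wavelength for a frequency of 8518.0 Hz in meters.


Given values:
  c = 343 m/s, f = 8518.0 Hz
Formula: lambda = c / f
lambda = 343 / 8518.0
lambda = 0.0403

0.0403 m


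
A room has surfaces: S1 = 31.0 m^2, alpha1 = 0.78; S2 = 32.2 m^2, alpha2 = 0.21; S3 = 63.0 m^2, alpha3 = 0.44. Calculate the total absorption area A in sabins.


Given surfaces:
  Surface 1: 31.0 * 0.78 = 24.18
  Surface 2: 32.2 * 0.21 = 6.762
  Surface 3: 63.0 * 0.44 = 27.72
Formula: A = sum(Si * alpha_i)
A = 24.18 + 6.762 + 27.72
A = 58.66

58.66 sabins


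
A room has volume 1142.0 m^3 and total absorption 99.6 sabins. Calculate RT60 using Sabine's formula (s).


Given values:
  V = 1142.0 m^3
  A = 99.6 sabins
Formula: RT60 = 0.161 * V / A
Numerator: 0.161 * 1142.0 = 183.862
RT60 = 183.862 / 99.6 = 1.846

1.846 s


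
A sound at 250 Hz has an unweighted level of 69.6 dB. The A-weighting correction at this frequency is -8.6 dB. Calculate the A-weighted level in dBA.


Given values:
  SPL = 69.6 dB
  A-weighting at 250 Hz = -8.6 dB
Formula: L_A = SPL + A_weight
L_A = 69.6 + (-8.6)
L_A = 61.0

61.0 dBA


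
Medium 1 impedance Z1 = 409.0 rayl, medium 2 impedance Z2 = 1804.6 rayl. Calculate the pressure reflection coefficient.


Given values:
  Z1 = 409.0 rayl, Z2 = 1804.6 rayl
Formula: R = (Z2 - Z1) / (Z2 + Z1)
Numerator: Z2 - Z1 = 1804.6 - 409.0 = 1395.6
Denominator: Z2 + Z1 = 1804.6 + 409.0 = 2213.6
R = 1395.6 / 2213.6 = 0.6305

0.6305


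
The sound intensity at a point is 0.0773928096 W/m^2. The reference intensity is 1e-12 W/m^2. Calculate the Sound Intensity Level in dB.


Given values:
  I = 0.0773928096 W/m^2
  I_ref = 1e-12 W/m^2
Formula: SIL = 10 * log10(I / I_ref)
Compute ratio: I / I_ref = 77392809600
Compute log10: log10(77392809600) = 10.888701
Multiply: SIL = 10 * 10.888701 = 108.89

108.89 dB


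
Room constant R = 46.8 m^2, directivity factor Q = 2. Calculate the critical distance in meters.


Given values:
  R = 46.8 m^2, Q = 2
Formula: d_c = 0.141 * sqrt(Q * R)
Compute Q * R = 2 * 46.8 = 93.6
Compute sqrt(93.6) = 9.6747
d_c = 0.141 * 9.6747 = 1.364

1.364 m


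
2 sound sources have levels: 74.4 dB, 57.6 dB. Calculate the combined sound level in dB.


Formula: L_total = 10 * log10( sum(10^(Li/10)) )
  Source 1: 10^(74.4/10) = 27542287.0334
  Source 2: 10^(57.6/10) = 575439.9373
Sum of linear values = 28117726.9707
L_total = 10 * log10(28117726.9707) = 74.49

74.49 dB


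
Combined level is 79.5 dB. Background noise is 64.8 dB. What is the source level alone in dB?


Given values:
  L_total = 79.5 dB, L_bg = 64.8 dB
Formula: L_source = 10 * log10(10^(L_total/10) - 10^(L_bg/10))
Convert to linear:
  10^(79.5/10) = 89125093.8134
  10^(64.8/10) = 3019951.7204
Difference: 89125093.8134 - 3019951.7204 = 86105142.093
L_source = 10 * log10(86105142.093) = 79.35

79.35 dB


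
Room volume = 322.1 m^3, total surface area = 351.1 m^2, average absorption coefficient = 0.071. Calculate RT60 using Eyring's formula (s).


Given values:
  V = 322.1 m^3, S = 351.1 m^2, alpha = 0.071
Formula: RT60 = 0.161 * V / (-S * ln(1 - alpha))
Compute ln(1 - 0.071) = ln(0.929) = -0.073647
Denominator: -351.1 * -0.073647 = 25.8575
Numerator: 0.161 * 322.1 = 51.8581
RT60 = 51.8581 / 25.8575 = 2.006

2.006 s


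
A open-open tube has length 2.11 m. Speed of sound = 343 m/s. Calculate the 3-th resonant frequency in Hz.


Given values:
  Tube type: open-open, L = 2.11 m, c = 343 m/s, n = 3
Formula: f_n = n * c / (2 * L)
Compute 2 * L = 2 * 2.11 = 4.22
f = 3 * 343 / 4.22
f = 243.84

243.84 Hz


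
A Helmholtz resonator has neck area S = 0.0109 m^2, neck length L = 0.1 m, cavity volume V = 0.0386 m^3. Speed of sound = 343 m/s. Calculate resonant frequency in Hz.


Given values:
  S = 0.0109 m^2, L = 0.1 m, V = 0.0386 m^3, c = 343 m/s
Formula: f = (c / (2*pi)) * sqrt(S / (V * L))
Compute V * L = 0.0386 * 0.1 = 0.00386
Compute S / (V * L) = 0.0109 / 0.00386 = 2.8238
Compute sqrt(2.8238) = 1.680417
Compute c / (2*pi) = 343 / 6.283185 = 54.590148
f = 54.590148 * 1.680417 = 91.73

91.73 Hz


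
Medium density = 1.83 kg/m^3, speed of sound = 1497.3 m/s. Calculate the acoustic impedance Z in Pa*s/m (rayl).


Given values:
  rho = 1.83 kg/m^3
  c = 1497.3 m/s
Formula: Z = rho * c
Z = 1.83 * 1497.3
Z = 2740.06

2740.06 rayl


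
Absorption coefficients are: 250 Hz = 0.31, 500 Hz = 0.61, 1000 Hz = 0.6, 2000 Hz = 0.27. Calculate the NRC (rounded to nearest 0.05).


Given values:
  a_250 = 0.31, a_500 = 0.61
  a_1000 = 0.6, a_2000 = 0.27
Formula: NRC = (a250 + a500 + a1000 + a2000) / 4
Sum = 0.31 + 0.61 + 0.6 + 0.27 = 1.79
NRC = 1.79 / 4 = 0.4475
Rounded to nearest 0.05: 0.45

0.45


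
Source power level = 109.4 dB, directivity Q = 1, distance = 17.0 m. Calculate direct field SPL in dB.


Given values:
  Lw = 109.4 dB, Q = 1, r = 17.0 m
Formula: SPL = Lw + 10 * log10(Q / (4 * pi * r^2))
Compute 4 * pi * r^2 = 4 * pi * 17.0^2 = 3631.6811
Compute Q / denom = 1 / 3631.6811 = 0.00027535
Compute 10 * log10(0.00027535) = -35.6011
SPL = 109.4 + (-35.6011) = 73.8

73.8 dB


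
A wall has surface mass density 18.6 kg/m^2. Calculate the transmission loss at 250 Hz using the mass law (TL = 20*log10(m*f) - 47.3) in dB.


Given values:
  m = 18.6 kg/m^2, f = 250 Hz
Formula: TL = 20 * log10(m * f) - 47.3
Compute m * f = 18.6 * 250 = 4650.0
Compute log10(4650.0) = 3.667453
Compute 20 * 3.667453 = 73.3491
TL = 73.3491 - 47.3 = 26.05

26.05 dB


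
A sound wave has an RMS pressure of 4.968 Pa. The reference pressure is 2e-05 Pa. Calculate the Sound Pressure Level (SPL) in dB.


Given values:
  p = 4.968 Pa
  p_ref = 2e-05 Pa
Formula: SPL = 20 * log10(p / p_ref)
Compute ratio: p / p_ref = 4.968 / 2e-05 = 248400
Compute log10: log10(248400) = 5.395152
Multiply: SPL = 20 * 5.395152 = 107.9

107.9 dB


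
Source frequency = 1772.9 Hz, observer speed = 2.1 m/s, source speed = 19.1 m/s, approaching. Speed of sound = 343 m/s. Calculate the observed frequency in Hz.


Given values:
  f_s = 1772.9 Hz, v_o = 2.1 m/s, v_s = 19.1 m/s
  Direction: approaching
Formula: f_o = f_s * (c + v_o) / (c - v_s)
Numerator: c + v_o = 343 + 2.1 = 345.1
Denominator: c - v_s = 343 - 19.1 = 323.9
f_o = 1772.9 * 345.1 / 323.9 = 1888.94

1888.94 Hz


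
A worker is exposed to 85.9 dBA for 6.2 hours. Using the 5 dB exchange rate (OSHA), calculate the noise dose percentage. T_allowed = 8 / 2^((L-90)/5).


Given values:
  L = 85.9 dBA, T = 6.2 hours
Formula: T_allowed = 8 / 2^((L - 90) / 5)
Compute exponent: (85.9 - 90) / 5 = -0.82
Compute 2^(-0.82) = 0.566442
T_allowed = 8 / 0.566442 = 14.123247 hours
Dose = (T / T_allowed) * 100
Dose = (6.2 / 14.123247) * 100 = 43.9

43.9 %


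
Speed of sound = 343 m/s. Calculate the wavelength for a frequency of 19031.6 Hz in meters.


Given values:
  c = 343 m/s, f = 19031.6 Hz
Formula: lambda = c / f
lambda = 343 / 19031.6
lambda = 0.018

0.018 m


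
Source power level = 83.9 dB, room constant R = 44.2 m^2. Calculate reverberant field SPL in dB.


Given values:
  Lw = 83.9 dB, R = 44.2 m^2
Formula: SPL = Lw + 10 * log10(4 / R)
Compute 4 / R = 4 / 44.2 = 0.090498
Compute 10 * log10(0.090498) = -10.4336
SPL = 83.9 + (-10.4336) = 73.47

73.47 dB


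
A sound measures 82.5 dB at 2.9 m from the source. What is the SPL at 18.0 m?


Given values:
  SPL1 = 82.5 dB, r1 = 2.9 m, r2 = 18.0 m
Formula: SPL2 = SPL1 - 20 * log10(r2 / r1)
Compute ratio: r2 / r1 = 18.0 / 2.9 = 6.2069
Compute log10: log10(6.2069) = 0.792875
Compute drop: 20 * 0.792875 = 15.8575
SPL2 = 82.5 - 15.8575 = 66.64

66.64 dB


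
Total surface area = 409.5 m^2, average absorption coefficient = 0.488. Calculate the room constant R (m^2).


Given values:
  S = 409.5 m^2, alpha = 0.488
Formula: R = S * alpha / (1 - alpha)
Numerator: 409.5 * 0.488 = 199.836
Denominator: 1 - 0.488 = 0.512
R = 199.836 / 0.512 = 390.3

390.3 m^2


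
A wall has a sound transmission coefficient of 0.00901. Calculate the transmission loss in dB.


Given values:
  tau = 0.00901
Formula: TL = 10 * log10(1 / tau)
Compute 1 / tau = 1 / 0.00901 = 110.9878
Compute log10(110.9878) = 2.045275
TL = 10 * 2.045275 = 20.45

20.45 dB


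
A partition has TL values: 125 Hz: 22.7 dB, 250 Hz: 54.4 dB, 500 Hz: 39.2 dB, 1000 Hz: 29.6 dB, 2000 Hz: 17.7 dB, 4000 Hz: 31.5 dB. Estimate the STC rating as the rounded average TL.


Given TL values at each frequency:
  125 Hz: 22.7 dB
  250 Hz: 54.4 dB
  500 Hz: 39.2 dB
  1000 Hz: 29.6 dB
  2000 Hz: 17.7 dB
  4000 Hz: 31.5 dB
Formula: STC ~ round(average of TL values)
Sum = 22.7 + 54.4 + 39.2 + 29.6 + 17.7 + 31.5 = 195.1
Average = 195.1 / 6 = 32.52
Rounded: 33

33


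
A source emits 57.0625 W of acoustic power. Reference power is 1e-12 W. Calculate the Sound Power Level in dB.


Given values:
  W = 57.0625 W
  W_ref = 1e-12 W
Formula: SWL = 10 * log10(W / W_ref)
Compute ratio: W / W_ref = 57062500000000
Compute log10: log10(57062500000000) = 13.756351
Multiply: SWL = 10 * 13.756351 = 137.56

137.56 dB


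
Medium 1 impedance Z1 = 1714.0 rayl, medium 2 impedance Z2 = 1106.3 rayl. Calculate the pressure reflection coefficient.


Given values:
  Z1 = 1714.0 rayl, Z2 = 1106.3 rayl
Formula: R = (Z2 - Z1) / (Z2 + Z1)
Numerator: Z2 - Z1 = 1106.3 - 1714.0 = -607.7
Denominator: Z2 + Z1 = 1106.3 + 1714.0 = 2820.3
R = -607.7 / 2820.3 = -0.2155

-0.2155


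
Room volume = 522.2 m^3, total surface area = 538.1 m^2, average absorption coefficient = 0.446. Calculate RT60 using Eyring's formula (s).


Given values:
  V = 522.2 m^3, S = 538.1 m^2, alpha = 0.446
Formula: RT60 = 0.161 * V / (-S * ln(1 - alpha))
Compute ln(1 - 0.446) = ln(0.554) = -0.590591
Denominator: -538.1 * -0.590591 = 317.797
Numerator: 0.161 * 522.2 = 84.0742
RT60 = 84.0742 / 317.797 = 0.265

0.265 s


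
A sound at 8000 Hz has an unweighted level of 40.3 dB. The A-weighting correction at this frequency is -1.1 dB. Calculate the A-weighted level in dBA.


Given values:
  SPL = 40.3 dB
  A-weighting at 8000 Hz = -1.1 dB
Formula: L_A = SPL + A_weight
L_A = 40.3 + (-1.1)
L_A = 39.2

39.2 dBA


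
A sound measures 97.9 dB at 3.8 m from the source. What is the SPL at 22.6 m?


Given values:
  SPL1 = 97.9 dB, r1 = 3.8 m, r2 = 22.6 m
Formula: SPL2 = SPL1 - 20 * log10(r2 / r1)
Compute ratio: r2 / r1 = 22.6 / 3.8 = 5.9474
Compute log10: log10(5.9474) = 0.774327
Compute drop: 20 * 0.774327 = 15.4865
SPL2 = 97.9 - 15.4865 = 82.41

82.41 dB


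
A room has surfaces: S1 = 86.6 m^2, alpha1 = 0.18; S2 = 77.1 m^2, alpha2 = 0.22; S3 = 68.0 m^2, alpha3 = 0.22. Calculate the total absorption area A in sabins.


Given surfaces:
  Surface 1: 86.6 * 0.18 = 15.588
  Surface 2: 77.1 * 0.22 = 16.962
  Surface 3: 68.0 * 0.22 = 14.96
Formula: A = sum(Si * alpha_i)
A = 15.588 + 16.962 + 14.96
A = 47.51

47.51 sabins


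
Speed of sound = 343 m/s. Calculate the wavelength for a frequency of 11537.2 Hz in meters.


Given values:
  c = 343 m/s, f = 11537.2 Hz
Formula: lambda = c / f
lambda = 343 / 11537.2
lambda = 0.0297

0.0297 m


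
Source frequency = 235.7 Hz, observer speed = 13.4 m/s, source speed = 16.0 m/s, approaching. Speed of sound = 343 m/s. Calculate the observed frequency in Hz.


Given values:
  f_s = 235.7 Hz, v_o = 13.4 m/s, v_s = 16.0 m/s
  Direction: approaching
Formula: f_o = f_s * (c + v_o) / (c - v_s)
Numerator: c + v_o = 343 + 13.4 = 356.4
Denominator: c - v_s = 343 - 16.0 = 327.0
f_o = 235.7 * 356.4 / 327.0 = 256.89

256.89 Hz


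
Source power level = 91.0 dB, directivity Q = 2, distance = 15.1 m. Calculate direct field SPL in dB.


Given values:
  Lw = 91.0 dB, Q = 2, r = 15.1 m
Formula: SPL = Lw + 10 * log10(Q / (4 * pi * r^2))
Compute 4 * pi * r^2 = 4 * pi * 15.1^2 = 2865.2582
Compute Q / denom = 2 / 2865.2582 = 0.00069802
Compute 10 * log10(0.00069802) = -31.5613
SPL = 91.0 + (-31.5613) = 59.44

59.44 dB


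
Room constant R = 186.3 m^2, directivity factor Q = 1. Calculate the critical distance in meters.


Given values:
  R = 186.3 m^2, Q = 1
Formula: d_c = 0.141 * sqrt(Q * R)
Compute Q * R = 1 * 186.3 = 186.3
Compute sqrt(186.3) = 13.6492
d_c = 0.141 * 13.6492 = 1.925

1.925 m


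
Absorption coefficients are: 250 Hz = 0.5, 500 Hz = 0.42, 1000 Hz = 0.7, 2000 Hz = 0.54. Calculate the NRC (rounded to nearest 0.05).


Given values:
  a_250 = 0.5, a_500 = 0.42
  a_1000 = 0.7, a_2000 = 0.54
Formula: NRC = (a250 + a500 + a1000 + a2000) / 4
Sum = 0.5 + 0.42 + 0.7 + 0.54 = 2.16
NRC = 2.16 / 4 = 0.54
Rounded to nearest 0.05: 0.55

0.55


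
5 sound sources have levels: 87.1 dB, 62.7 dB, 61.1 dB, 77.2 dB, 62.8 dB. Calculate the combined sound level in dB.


Formula: L_total = 10 * log10( sum(10^(Li/10)) )
  Source 1: 10^(87.1/10) = 512861383.9914
  Source 2: 10^(62.7/10) = 1862087.1367
  Source 3: 10^(61.1/10) = 1288249.5517
  Source 4: 10^(77.2/10) = 52480746.025
  Source 5: 10^(62.8/10) = 1905460.718
Sum of linear values = 570397927.4228
L_total = 10 * log10(570397927.4228) = 87.56

87.56 dB


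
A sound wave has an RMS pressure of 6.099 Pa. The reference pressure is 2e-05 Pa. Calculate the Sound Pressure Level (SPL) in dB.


Given values:
  p = 6.099 Pa
  p_ref = 2e-05 Pa
Formula: SPL = 20 * log10(p / p_ref)
Compute ratio: p / p_ref = 6.099 / 2e-05 = 304950
Compute log10: log10(304950) = 5.484229
Multiply: SPL = 20 * 5.484229 = 109.68

109.68 dB


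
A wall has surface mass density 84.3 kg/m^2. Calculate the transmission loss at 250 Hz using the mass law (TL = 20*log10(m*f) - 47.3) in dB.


Given values:
  m = 84.3 kg/m^2, f = 250 Hz
Formula: TL = 20 * log10(m * f) - 47.3
Compute m * f = 84.3 * 250 = 21075.0
Compute log10(21075.0) = 4.323768
Compute 20 * 4.323768 = 86.4754
TL = 86.4754 - 47.3 = 39.18

39.18 dB


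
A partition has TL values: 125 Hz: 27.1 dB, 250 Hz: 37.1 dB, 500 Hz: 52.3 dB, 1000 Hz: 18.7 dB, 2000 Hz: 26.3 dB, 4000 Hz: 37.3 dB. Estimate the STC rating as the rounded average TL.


Given TL values at each frequency:
  125 Hz: 27.1 dB
  250 Hz: 37.1 dB
  500 Hz: 52.3 dB
  1000 Hz: 18.7 dB
  2000 Hz: 26.3 dB
  4000 Hz: 37.3 dB
Formula: STC ~ round(average of TL values)
Sum = 27.1 + 37.1 + 52.3 + 18.7 + 26.3 + 37.3 = 198.8
Average = 198.8 / 6 = 33.13
Rounded: 33

33


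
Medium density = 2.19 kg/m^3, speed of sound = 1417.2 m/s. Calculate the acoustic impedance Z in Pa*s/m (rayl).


Given values:
  rho = 2.19 kg/m^3
  c = 1417.2 m/s
Formula: Z = rho * c
Z = 2.19 * 1417.2
Z = 3103.67

3103.67 rayl


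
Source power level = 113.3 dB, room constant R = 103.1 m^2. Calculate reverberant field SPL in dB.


Given values:
  Lw = 113.3 dB, R = 103.1 m^2
Formula: SPL = Lw + 10 * log10(4 / R)
Compute 4 / R = 4 / 103.1 = 0.038797
Compute 10 * log10(0.038797) = -14.112
SPL = 113.3 + (-14.112) = 99.19

99.19 dB


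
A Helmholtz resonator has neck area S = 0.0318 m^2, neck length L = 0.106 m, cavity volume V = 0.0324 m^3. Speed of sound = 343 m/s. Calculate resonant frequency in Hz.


Given values:
  S = 0.0318 m^2, L = 0.106 m, V = 0.0324 m^3, c = 343 m/s
Formula: f = (c / (2*pi)) * sqrt(S / (V * L))
Compute V * L = 0.0324 * 0.106 = 0.0034344
Compute S / (V * L) = 0.0318 / 0.0034344 = 9.2593
Compute sqrt(9.2593) = 3.04291
Compute c / (2*pi) = 343 / 6.283185 = 54.590148
f = 54.590148 * 3.04291 = 166.11

166.11 Hz


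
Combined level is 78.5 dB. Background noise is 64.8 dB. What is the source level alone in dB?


Given values:
  L_total = 78.5 dB, L_bg = 64.8 dB
Formula: L_source = 10 * log10(10^(L_total/10) - 10^(L_bg/10))
Convert to linear:
  10^(78.5/10) = 70794578.4384
  10^(64.8/10) = 3019951.7204
Difference: 70794578.4384 - 3019951.7204 = 67774626.718
L_source = 10 * log10(67774626.718) = 78.31

78.31 dB


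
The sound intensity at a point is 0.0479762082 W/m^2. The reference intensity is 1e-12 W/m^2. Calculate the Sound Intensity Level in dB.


Given values:
  I = 0.0479762082 W/m^2
  I_ref = 1e-12 W/m^2
Formula: SIL = 10 * log10(I / I_ref)
Compute ratio: I / I_ref = 47976208200
Compute log10: log10(47976208200) = 10.681026
Multiply: SIL = 10 * 10.681026 = 106.81

106.81 dB


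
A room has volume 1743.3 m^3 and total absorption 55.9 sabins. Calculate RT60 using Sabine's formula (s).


Given values:
  V = 1743.3 m^3
  A = 55.9 sabins
Formula: RT60 = 0.161 * V / A
Numerator: 0.161 * 1743.3 = 280.6713
RT60 = 280.6713 / 55.9 = 5.021

5.021 s


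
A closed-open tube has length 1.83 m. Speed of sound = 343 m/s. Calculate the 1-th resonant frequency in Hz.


Given values:
  Tube type: closed-open, L = 1.83 m, c = 343 m/s, n = 1
Formula: f_n = (2n - 1) * c / (4 * L)
Compute 2n - 1 = 2*1 - 1 = 1
Compute 4 * L = 4 * 1.83 = 7.32
f = 1 * 343 / 7.32
f = 46.86

46.86 Hz


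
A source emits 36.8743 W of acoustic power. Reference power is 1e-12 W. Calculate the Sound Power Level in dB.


Given values:
  W = 36.8743 W
  W_ref = 1e-12 W
Formula: SWL = 10 * log10(W / W_ref)
Compute ratio: W / W_ref = 36874300000000
Compute log10: log10(36874300000000) = 13.566724
Multiply: SWL = 10 * 13.566724 = 135.67

135.67 dB


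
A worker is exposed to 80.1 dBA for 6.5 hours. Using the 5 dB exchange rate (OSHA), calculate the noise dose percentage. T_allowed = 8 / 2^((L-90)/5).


Given values:
  L = 80.1 dBA, T = 6.5 hours
Formula: T_allowed = 8 / 2^((L - 90) / 5)
Compute exponent: (80.1 - 90) / 5 = -1.98
Compute 2^(-1.98) = 0.25349
T_allowed = 8 / 0.25349 = 31.55943 hours
Dose = (T / T_allowed) * 100
Dose = (6.5 / 31.55943) * 100 = 20.6

20.6 %


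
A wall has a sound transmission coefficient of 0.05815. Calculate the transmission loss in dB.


Given values:
  tau = 0.05815
Formula: TL = 10 * log10(1 / tau)
Compute 1 / tau = 1 / 0.05815 = 17.1969
Compute log10(17.1969) = 1.23545
TL = 10 * 1.23545 = 12.35

12.35 dB


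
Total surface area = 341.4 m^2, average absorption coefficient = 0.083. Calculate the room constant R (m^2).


Given values:
  S = 341.4 m^2, alpha = 0.083
Formula: R = S * alpha / (1 - alpha)
Numerator: 341.4 * 0.083 = 28.3362
Denominator: 1 - 0.083 = 0.917
R = 28.3362 / 0.917 = 30.9

30.9 m^2


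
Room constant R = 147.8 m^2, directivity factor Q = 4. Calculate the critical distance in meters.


Given values:
  R = 147.8 m^2, Q = 4
Formula: d_c = 0.141 * sqrt(Q * R)
Compute Q * R = 4 * 147.8 = 591.2
Compute sqrt(591.2) = 24.3146
d_c = 0.141 * 24.3146 = 3.428

3.428 m


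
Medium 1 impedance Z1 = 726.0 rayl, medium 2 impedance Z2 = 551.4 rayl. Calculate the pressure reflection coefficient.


Given values:
  Z1 = 726.0 rayl, Z2 = 551.4 rayl
Formula: R = (Z2 - Z1) / (Z2 + Z1)
Numerator: Z2 - Z1 = 551.4 - 726.0 = -174.6
Denominator: Z2 + Z1 = 551.4 + 726.0 = 1277.4
R = -174.6 / 1277.4 = -0.1367

-0.1367


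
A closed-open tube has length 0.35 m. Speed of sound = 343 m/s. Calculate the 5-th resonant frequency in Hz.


Given values:
  Tube type: closed-open, L = 0.35 m, c = 343 m/s, n = 5
Formula: f_n = (2n - 1) * c / (4 * L)
Compute 2n - 1 = 2*5 - 1 = 9
Compute 4 * L = 4 * 0.35 = 1.4
f = 9 * 343 / 1.4
f = 2205.0

2205.0 Hz


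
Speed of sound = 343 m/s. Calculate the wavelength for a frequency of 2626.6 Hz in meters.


Given values:
  c = 343 m/s, f = 2626.6 Hz
Formula: lambda = c / f
lambda = 343 / 2626.6
lambda = 0.1306

0.1306 m


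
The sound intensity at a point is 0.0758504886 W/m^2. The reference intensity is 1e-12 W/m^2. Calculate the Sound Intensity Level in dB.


Given values:
  I = 0.0758504886 W/m^2
  I_ref = 1e-12 W/m^2
Formula: SIL = 10 * log10(I / I_ref)
Compute ratio: I / I_ref = 75850488600
Compute log10: log10(75850488600) = 10.879958
Multiply: SIL = 10 * 10.879958 = 108.8

108.8 dB


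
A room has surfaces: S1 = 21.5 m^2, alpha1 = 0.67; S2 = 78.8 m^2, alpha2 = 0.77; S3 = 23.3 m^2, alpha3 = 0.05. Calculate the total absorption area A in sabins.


Given surfaces:
  Surface 1: 21.5 * 0.67 = 14.405
  Surface 2: 78.8 * 0.77 = 60.676
  Surface 3: 23.3 * 0.05 = 1.165
Formula: A = sum(Si * alpha_i)
A = 14.405 + 60.676 + 1.165
A = 76.25

76.25 sabins


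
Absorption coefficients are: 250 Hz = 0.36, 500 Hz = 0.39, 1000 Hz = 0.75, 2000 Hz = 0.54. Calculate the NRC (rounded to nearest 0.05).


Given values:
  a_250 = 0.36, a_500 = 0.39
  a_1000 = 0.75, a_2000 = 0.54
Formula: NRC = (a250 + a500 + a1000 + a2000) / 4
Sum = 0.36 + 0.39 + 0.75 + 0.54 = 2.04
NRC = 2.04 / 4 = 0.51
Rounded to nearest 0.05: 0.5

0.5


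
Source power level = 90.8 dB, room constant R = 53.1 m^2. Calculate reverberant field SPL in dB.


Given values:
  Lw = 90.8 dB, R = 53.1 m^2
Formula: SPL = Lw + 10 * log10(4 / R)
Compute 4 / R = 4 / 53.1 = 0.07533
Compute 10 * log10(0.07533) = -11.2303
SPL = 90.8 + (-11.2303) = 79.57

79.57 dB


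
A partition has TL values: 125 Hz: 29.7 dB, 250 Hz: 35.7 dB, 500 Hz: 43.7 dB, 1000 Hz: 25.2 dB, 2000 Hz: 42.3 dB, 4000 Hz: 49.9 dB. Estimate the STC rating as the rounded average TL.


Given TL values at each frequency:
  125 Hz: 29.7 dB
  250 Hz: 35.7 dB
  500 Hz: 43.7 dB
  1000 Hz: 25.2 dB
  2000 Hz: 42.3 dB
  4000 Hz: 49.9 dB
Formula: STC ~ round(average of TL values)
Sum = 29.7 + 35.7 + 43.7 + 25.2 + 42.3 + 49.9 = 226.5
Average = 226.5 / 6 = 37.75
Rounded: 38

38


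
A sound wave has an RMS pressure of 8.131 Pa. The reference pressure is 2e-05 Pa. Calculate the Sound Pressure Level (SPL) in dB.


Given values:
  p = 8.131 Pa
  p_ref = 2e-05 Pa
Formula: SPL = 20 * log10(p / p_ref)
Compute ratio: p / p_ref = 8.131 / 2e-05 = 406550
Compute log10: log10(406550) = 5.609114
Multiply: SPL = 20 * 5.609114 = 112.18

112.18 dB


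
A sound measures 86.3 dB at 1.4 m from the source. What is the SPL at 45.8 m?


Given values:
  SPL1 = 86.3 dB, r1 = 1.4 m, r2 = 45.8 m
Formula: SPL2 = SPL1 - 20 * log10(r2 / r1)
Compute ratio: r2 / r1 = 45.8 / 1.4 = 32.7143
Compute log10: log10(32.7143) = 1.514738
Compute drop: 20 * 1.514738 = 30.2948
SPL2 = 86.3 - 30.2948 = 56.01

56.01 dB


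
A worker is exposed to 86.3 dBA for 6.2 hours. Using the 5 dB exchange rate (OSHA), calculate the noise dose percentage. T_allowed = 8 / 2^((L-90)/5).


Given values:
  L = 86.3 dBA, T = 6.2 hours
Formula: T_allowed = 8 / 2^((L - 90) / 5)
Compute exponent: (86.3 - 90) / 5 = -0.74
Compute 2^(-0.74) = 0.598739
T_allowed = 8 / 0.598739 = 13.361415 hours
Dose = (T / T_allowed) * 100
Dose = (6.2 / 13.361415) * 100 = 46.4

46.4 %


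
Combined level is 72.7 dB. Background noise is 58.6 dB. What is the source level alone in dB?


Given values:
  L_total = 72.7 dB, L_bg = 58.6 dB
Formula: L_source = 10 * log10(10^(L_total/10) - 10^(L_bg/10))
Convert to linear:
  10^(72.7/10) = 18620871.3666
  10^(58.6/10) = 724435.9601
Difference: 18620871.3666 - 724435.9601 = 17896435.4065
L_source = 10 * log10(17896435.4065) = 72.53

72.53 dB
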